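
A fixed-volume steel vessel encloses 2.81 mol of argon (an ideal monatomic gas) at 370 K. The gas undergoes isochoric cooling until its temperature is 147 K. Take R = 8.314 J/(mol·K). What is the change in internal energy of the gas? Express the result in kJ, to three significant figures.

ΔU ≈ -7.81 kJ

Constant volume ⇒ W = 0, so Q = ΔU = nCᵥΔT with Cᵥ = 3R/2 = 12.47 J/(mol·K).
ΔU = (2.81)(12.47)(147 − 370) = -7815 J.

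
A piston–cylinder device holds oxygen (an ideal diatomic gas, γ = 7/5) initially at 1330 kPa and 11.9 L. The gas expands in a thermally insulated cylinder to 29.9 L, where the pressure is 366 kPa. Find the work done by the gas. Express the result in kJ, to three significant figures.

Adiabatic: W = (P₁V₁ − P₂V₂)/(γ − 1) with γ = 7/5.
P₁V₁ = 15827 J, P₂V₂ = 10943 J.
W = (15827 − 10943) / 0.4 = 12209 J.

W ≈ 12.2 kJ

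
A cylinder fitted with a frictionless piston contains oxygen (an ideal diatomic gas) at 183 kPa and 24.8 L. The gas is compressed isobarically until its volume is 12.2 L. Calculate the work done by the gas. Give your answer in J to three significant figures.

W ≈ -2310 J

Isobaric: W = P ΔV.
W = (183 kPa)(12.2 − 24.8 L) = (183)(-12.6) = -2306 J.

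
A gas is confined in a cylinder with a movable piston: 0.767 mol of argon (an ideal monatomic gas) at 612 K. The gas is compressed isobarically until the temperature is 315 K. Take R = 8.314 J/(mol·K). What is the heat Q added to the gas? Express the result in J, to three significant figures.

Q ≈ -4730 J

Isobaric: W = nRΔT = (0.767)(8.314)(-297) = -1894 J.
ΔU = nCᵥΔT with Cᵥ = 3R/2: ΔU = (0.767)(12.47)(-297) = -2841 J.
Q = ΔU + W = -2841 − 1894 = -4735 J.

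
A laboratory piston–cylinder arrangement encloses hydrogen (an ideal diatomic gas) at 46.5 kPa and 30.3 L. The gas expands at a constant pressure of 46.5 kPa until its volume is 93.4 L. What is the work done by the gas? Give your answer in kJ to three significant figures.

W ≈ 2.93 kJ

Isobaric: W = P ΔV.
W = (46.5 kPa)(93.4 − 30.3 L) = (46.5)(63.1) = 2934 J.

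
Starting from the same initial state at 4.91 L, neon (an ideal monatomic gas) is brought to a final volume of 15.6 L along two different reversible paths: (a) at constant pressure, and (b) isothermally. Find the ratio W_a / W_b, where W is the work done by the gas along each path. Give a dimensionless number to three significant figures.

Path (a) isobaric: W = P₁(V₂ − V₁) → W_a/(P₁V₁) = 2.177.
Path (b) isothermal: W = P₁V₁ ln(V₂/V₁) → W_b/(P₁V₁) = 1.156.
W_a / W_b = 2.177 / 1.156 = 1.883.

W_a / W_b ≈ 1.88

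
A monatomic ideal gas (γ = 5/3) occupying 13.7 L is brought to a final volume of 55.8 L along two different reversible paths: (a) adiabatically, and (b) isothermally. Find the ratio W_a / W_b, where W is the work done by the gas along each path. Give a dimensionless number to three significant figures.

Path (a) adiabatic: W = P₁V₁(1 − (V₁/V₂)^(γ−1))/(γ−1) → W_a/(P₁V₁) = 0.9119.
Path (b) isothermal: W = P₁V₁ ln(V₂/V₁) → W_b/(P₁V₁) = 1.404.
W_a / W_b = 0.9119 / 1.404 = 0.6493.

W_a / W_b ≈ 0.649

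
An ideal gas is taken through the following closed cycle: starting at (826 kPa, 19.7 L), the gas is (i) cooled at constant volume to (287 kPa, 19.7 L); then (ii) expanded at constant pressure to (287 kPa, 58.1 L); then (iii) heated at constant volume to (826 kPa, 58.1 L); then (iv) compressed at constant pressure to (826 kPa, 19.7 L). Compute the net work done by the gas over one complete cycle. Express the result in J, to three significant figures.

Constant-volume legs do no work.
W(ii) = (287)(58.1 − 19.7) = 11021 J; W(iv) = (826)(19.7 − 58.1) = -31718 J.
W_net = 11021 − 31718 = -20698 J (the counter-clockwise enclosed area).

W_net ≈ -20700 J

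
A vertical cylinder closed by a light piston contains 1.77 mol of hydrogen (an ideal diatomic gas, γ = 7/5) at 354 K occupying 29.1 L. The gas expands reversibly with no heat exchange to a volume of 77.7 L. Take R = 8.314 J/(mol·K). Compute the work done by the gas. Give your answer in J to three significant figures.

W ≈ 4230 J

Adiabatic: TV^(γ−1) = const with γ = 7/5.
T₂ = T₁ (V₁/V₂)^(γ−1) = 354 × (29.1/77.7)^0.4 = 354 × 0.6751 = 239 K.
W_by = nCᵥ(T₁ − T₂) = (1.77)(20.79)(354 − 239) = 4231 J.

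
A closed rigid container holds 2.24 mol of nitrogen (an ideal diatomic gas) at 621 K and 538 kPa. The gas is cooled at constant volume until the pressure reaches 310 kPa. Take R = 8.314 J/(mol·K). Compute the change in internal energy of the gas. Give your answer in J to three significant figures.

Constant volume ⇒ W = 0, so Q = ΔU = nCᵥΔT with Cᵥ = 5R/2 = 20.79 J/(mol·K).
At constant V, T₂/T₁ = P₂/P₁ ⇒ ΔT = T₁(P₂/P₁ − 1) = 621·(310/538 − 1) = -263.2 K.
ΔU = (2.24)(20.79)(-263.2) = -12253 J.

ΔU ≈ -12300 J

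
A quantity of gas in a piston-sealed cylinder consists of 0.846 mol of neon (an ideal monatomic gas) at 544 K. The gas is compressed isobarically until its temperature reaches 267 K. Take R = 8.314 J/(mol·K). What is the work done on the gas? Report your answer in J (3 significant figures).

W ≈ 1950 J

Isobaric: W = P ΔV = nR ΔT.
W = (0.846)(8.314)(267 − 544) = -1948 J.
Work on gas = −W_by = 1948 J.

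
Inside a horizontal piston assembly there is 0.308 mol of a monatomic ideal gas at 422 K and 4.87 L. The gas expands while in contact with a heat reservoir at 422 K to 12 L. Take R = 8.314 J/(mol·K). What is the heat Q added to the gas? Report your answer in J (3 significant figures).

Q ≈ 975 J

Isothermal ⇒ ΔU = 0, so Q = W = nRT ln(V₂/V₁).
Q = (0.308)(8.314)(422) ln(12/4.87) = 1081 × 0.9018 = 974.5 J.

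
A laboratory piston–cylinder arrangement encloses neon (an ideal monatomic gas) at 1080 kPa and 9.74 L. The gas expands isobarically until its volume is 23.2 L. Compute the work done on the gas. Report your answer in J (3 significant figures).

Isobaric: W = P ΔV.
W = (1080 kPa)(23.2 − 9.74 L) = (1080)(13.46) = 14537 J.
Work on gas = −W_by = -14537 J.

W ≈ -14500 J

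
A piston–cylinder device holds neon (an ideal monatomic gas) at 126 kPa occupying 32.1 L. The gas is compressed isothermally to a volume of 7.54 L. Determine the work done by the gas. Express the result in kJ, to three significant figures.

W ≈ -5.86 kJ

Isothermal: W = nRT ln(V₂/V₁) = P₁V₁ ln(V₂/V₁).
P₁V₁ = (126 kPa)(32.1 L) = 4045 J.
W = 4045 × ln(7.54/32.1) = 4045 × -1.449
W_by_gas = -5859 J.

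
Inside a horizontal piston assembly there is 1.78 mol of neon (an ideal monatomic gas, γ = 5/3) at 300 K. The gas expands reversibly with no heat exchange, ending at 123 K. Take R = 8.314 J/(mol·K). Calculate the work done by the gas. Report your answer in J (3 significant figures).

W ≈ 3930 J

Adiabatic ⇒ Q = 0, so W_by = −ΔU = nCᵥ(T₁ − T₂).
Cᵥ = 3R/2 = 12.47 J/(mol·K).
W = (1.78)(12.47)(300 − 123) = 3929 J.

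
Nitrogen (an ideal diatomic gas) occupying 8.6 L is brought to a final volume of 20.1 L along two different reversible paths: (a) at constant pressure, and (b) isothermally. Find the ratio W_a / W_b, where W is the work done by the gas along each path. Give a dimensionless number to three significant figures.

Path (a) isobaric: W = P₁(V₂ − V₁) → W_a/(P₁V₁) = 1.337.
Path (b) isothermal: W = P₁V₁ ln(V₂/V₁) → W_b/(P₁V₁) = 0.849.
W_a / W_b = 1.337 / 0.849 = 1.575.

W_a / W_b ≈ 1.58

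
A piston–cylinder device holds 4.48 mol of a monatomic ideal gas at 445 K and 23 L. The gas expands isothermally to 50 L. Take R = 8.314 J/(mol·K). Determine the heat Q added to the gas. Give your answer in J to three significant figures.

Isothermal ⇒ ΔU = 0, so Q = W = nRT ln(V₂/V₁).
Q = (4.48)(8.314)(445) ln(50/23) = 16575 × 0.7765 = 12871 J.

Q ≈ 12900 J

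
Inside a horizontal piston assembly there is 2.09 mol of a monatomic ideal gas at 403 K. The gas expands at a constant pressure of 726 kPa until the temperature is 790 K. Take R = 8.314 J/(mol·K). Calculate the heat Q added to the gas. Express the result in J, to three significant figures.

Isobaric: W = nRΔT = (2.09)(8.314)(387) = 6725 J.
ΔU = nCᵥΔT with Cᵥ = 3R/2: ΔU = (2.09)(12.47)(387) = 10087 J.
Q = ΔU + W = 10087 + 6725 = 16812 J.

Q ≈ 16800 J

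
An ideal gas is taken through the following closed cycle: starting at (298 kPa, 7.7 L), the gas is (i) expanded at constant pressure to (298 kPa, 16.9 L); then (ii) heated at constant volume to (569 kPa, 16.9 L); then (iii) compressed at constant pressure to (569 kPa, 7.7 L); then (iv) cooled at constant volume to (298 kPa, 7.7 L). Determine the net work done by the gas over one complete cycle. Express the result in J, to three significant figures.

W_net ≈ -2490 J

Constant-volume legs do no work.
W(i) = (298)(16.9 − 7.7) = 2742 J; W(iii) = (569)(7.7 − 16.9) = -5235 J.
W_net = 2742 − 5235 = -2493 J (the counter-clockwise enclosed area).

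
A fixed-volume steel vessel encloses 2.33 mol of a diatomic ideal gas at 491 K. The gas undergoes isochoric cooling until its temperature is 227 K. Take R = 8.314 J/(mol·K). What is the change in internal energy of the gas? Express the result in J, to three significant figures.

Constant volume ⇒ W = 0, so Q = ΔU = nCᵥΔT with Cᵥ = 5R/2 = 20.79 J/(mol·K).
ΔU = (2.33)(20.79)(227 − 491) = -12785 J.

ΔU ≈ -12800 J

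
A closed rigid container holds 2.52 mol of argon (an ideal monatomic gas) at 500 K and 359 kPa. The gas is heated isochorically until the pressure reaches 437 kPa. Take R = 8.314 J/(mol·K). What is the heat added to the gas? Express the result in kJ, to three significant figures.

Constant volume ⇒ W = 0, so Q = ΔU = nCᵥΔT with Cᵥ = 3R/2 = 12.47 J/(mol·K).
At constant V, T₂/T₁ = P₂/P₁ ⇒ ΔT = T₁(P₂/P₁ − 1) = 500·(437/359 − 1) = 108.6 K.
ΔU = (2.52)(12.47)(108.6) = 3414 J.

Q ≈ 3.41 kJ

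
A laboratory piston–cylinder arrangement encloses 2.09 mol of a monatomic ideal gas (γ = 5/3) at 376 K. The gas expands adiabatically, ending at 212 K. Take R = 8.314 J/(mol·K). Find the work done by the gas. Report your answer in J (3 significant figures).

W ≈ 4270 J

Adiabatic ⇒ Q = 0, so W_by = −ΔU = nCᵥ(T₁ − T₂).
Cᵥ = 3R/2 = 12.47 J/(mol·K).
W = (2.09)(12.47)(376 − 212) = 4275 J.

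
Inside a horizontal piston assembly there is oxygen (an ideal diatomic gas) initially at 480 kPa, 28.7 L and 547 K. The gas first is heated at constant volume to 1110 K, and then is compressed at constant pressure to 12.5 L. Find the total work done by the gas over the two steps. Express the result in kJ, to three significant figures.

Step 1 (isochoric): W = 0 (constant volume).
After step 1: P = 974 kPa (V unchanged).
Step 2 (isobaric): W = PΔV = (974 kPa)(12.5 − 28.7 L) = -15779 J.
W_total = 0 − 15779 = -15779 J.

W_total ≈ -15.8 kJ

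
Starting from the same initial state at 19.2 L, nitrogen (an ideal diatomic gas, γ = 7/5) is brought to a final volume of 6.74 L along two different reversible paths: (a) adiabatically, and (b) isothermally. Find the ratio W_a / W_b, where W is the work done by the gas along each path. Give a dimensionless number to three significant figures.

W_a / W_b ≈ 1.24

Path (a) adiabatic: W = P₁V₁(1 − (V₁/V₂)^(γ−1))/(γ−1) → W_a/(P₁V₁) = -1.3.
Path (b) isothermal: W = P₁V₁ ln(V₂/V₁) → W_b/(P₁V₁) = -1.047.
W_a / W_b = -1.3 / -1.047 = 1.242.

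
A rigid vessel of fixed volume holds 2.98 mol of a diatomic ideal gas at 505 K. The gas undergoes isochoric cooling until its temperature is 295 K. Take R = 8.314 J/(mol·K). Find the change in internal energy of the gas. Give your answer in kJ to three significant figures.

Constant volume ⇒ W = 0, so Q = ΔU = nCᵥΔT with Cᵥ = 5R/2 = 20.79 J/(mol·K).
ΔU = (2.98)(20.79)(295 − 505) = -13007 J.

ΔU ≈ -13.0 kJ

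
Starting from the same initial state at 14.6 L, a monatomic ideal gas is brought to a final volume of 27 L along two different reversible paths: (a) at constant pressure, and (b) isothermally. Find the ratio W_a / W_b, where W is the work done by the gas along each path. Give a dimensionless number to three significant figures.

Path (a) isobaric: W = P₁(V₂ − V₁) → W_a/(P₁V₁) = 0.8493.
Path (b) isothermal: W = P₁V₁ ln(V₂/V₁) → W_b/(P₁V₁) = 0.6148.
W_a / W_b = 0.8493 / 0.6148 = 1.381.

W_a / W_b ≈ 1.38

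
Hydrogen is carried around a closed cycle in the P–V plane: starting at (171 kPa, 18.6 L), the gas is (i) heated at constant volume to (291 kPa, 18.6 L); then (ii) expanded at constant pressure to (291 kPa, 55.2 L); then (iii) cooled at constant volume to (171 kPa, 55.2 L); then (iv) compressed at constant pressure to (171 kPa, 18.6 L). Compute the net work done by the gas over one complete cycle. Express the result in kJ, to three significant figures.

W_net ≈ 4.39 kJ

Constant-volume legs do no work.
W(ii) = (291)(55.2 − 18.6) = 10651 J; W(iv) = (171)(18.6 − 55.2) = -6259 J.
W_net = 10651 − 6259 = 4392 J (the clockwise enclosed area).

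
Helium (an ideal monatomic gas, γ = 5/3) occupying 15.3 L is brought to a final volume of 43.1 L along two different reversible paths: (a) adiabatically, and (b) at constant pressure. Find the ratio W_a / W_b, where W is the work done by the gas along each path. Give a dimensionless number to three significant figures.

Path (a) adiabatic: W = P₁V₁(1 − (V₁/V₂)^(γ−1))/(γ−1) → W_a/(P₁V₁) = 0.748.
Path (b) isobaric: W = P₁(V₂ − V₁) → W_b/(P₁V₁) = 1.817.
W_a / W_b = 0.748 / 1.817 = 0.4117.

W_a / W_b ≈ 0.412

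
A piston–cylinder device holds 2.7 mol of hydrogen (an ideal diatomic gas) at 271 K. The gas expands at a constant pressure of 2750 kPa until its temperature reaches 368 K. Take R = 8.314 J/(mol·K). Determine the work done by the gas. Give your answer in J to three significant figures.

W ≈ 2180 J

Isobaric: W = P ΔV = nR ΔT.
W = (2.7)(8.314)(368 − 271) = 2177 J.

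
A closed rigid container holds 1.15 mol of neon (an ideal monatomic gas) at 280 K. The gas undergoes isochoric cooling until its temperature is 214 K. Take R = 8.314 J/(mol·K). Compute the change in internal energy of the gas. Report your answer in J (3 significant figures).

ΔU ≈ -947 J

Constant volume ⇒ W = 0, so Q = ΔU = nCᵥΔT with Cᵥ = 3R/2 = 12.47 J/(mol·K).
ΔU = (1.15)(12.47)(214 − 280) = -946.5 J.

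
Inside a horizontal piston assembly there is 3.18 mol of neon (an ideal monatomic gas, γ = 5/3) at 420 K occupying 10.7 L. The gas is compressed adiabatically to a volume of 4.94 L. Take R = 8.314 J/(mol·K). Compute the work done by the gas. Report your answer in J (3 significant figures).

Adiabatic: TV^(γ−1) = const with γ = 5/3.
T₂ = T₁ (V₁/V₂)^(γ−1) = 420 × (10.7/4.94)^0.667 = 420 × 1.674 = 703.1 K.
W_by = nCᵥ(T₁ − T₂) = (3.18)(12.47)(420 − 703.1) = -11227 J.

W ≈ -11200 J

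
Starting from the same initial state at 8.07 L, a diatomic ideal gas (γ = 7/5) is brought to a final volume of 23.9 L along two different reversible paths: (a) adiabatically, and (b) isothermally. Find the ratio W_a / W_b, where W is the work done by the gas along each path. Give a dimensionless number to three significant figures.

W_a / W_b ≈ 0.811

Path (a) adiabatic: W = P₁V₁(1 − (V₁/V₂)^(γ−1))/(γ−1) → W_a/(P₁V₁) = 0.8807.
Path (b) isothermal: W = P₁V₁ ln(V₂/V₁) → W_b/(P₁V₁) = 1.086.
W_a / W_b = 0.8807 / 1.086 = 0.8112.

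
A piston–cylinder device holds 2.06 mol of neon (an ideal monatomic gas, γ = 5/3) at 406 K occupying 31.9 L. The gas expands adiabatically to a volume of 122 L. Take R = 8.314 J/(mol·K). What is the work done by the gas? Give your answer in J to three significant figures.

W ≈ 6170 J

Adiabatic: TV^(γ−1) = const with γ = 5/3.
T₂ = T₁ (V₁/V₂)^(γ−1) = 406 × (31.9/122)^0.667 = 406 × 0.4089 = 166 K.
W_by = nCᵥ(T₁ − T₂) = (2.06)(12.47)(406 − 166) = 6165 J.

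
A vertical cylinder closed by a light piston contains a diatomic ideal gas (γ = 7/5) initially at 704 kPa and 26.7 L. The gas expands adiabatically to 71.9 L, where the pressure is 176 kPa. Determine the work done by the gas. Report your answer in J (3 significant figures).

Adiabatic: W = (P₁V₁ − P₂V₂)/(γ − 1) with γ = 7/5.
P₁V₁ = 18797 J, P₂V₂ = 12654 J.
W = (18797 − 12654) / 0.4 = 15356 J.

W ≈ 15400 J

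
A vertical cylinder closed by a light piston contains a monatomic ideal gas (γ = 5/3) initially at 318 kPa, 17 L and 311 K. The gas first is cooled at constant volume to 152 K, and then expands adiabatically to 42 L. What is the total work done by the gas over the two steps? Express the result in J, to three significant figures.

Step 1 (isochoric): W = 0 (constant volume).
After step 1: P = 155.4 kPa (V unchanged).
Step 2 (adiabatic): W = (P₁V₁ − P₂V₂)/(γ−1) = (2642 − 1446)/0.667 = 1795 J.
W_total = 0 + 1795 = 1795 J.

W_total ≈ 1790 J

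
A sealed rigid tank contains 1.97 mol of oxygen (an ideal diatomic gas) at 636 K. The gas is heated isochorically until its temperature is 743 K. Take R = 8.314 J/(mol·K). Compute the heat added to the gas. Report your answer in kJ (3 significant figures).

Q ≈ 4.38 kJ

Constant volume ⇒ W = 0, so Q = ΔU = nCᵥΔT with Cᵥ = 5R/2 = 20.79 J/(mol·K).
ΔU = (1.97)(20.79)(743 − 636) = 4381 J.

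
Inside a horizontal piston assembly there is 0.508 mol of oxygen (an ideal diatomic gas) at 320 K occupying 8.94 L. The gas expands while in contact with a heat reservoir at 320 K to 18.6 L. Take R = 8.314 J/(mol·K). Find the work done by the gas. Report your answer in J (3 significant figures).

Isothermal: W = nRT ln(V₂/V₁).
W = (0.508)(8.314)(320) × ln(18.6/8.94)
  = 1352 × 0.7326
W_by_gas = 990.2 J.

W ≈ 990 J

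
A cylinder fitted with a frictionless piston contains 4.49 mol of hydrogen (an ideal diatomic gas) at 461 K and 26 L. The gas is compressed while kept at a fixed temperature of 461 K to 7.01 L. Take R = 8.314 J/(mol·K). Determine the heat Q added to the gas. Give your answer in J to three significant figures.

Isothermal ⇒ ΔU = 0, so Q = W = nRT ln(V₂/V₁).
Q = (4.49)(8.314)(461) ln(7.01/26) = 17209 × -1.311 = -22557 J.

Q ≈ -22600 J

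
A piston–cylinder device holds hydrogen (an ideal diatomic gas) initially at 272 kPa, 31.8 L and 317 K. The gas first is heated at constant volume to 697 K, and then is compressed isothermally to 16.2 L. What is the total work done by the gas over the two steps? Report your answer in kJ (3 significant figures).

W_total ≈ -12.8 kJ

Step 1 (isochoric): W = 0 (constant volume).
After step 1: P = 598.1 kPa (V unchanged).
Step 2 (isothermal): W = P₁V₁ ln(V₂/V₁) = (19018) ln(16.2/31.8) = -12827 J.
W_total = 0 − 12827 = -12827 J.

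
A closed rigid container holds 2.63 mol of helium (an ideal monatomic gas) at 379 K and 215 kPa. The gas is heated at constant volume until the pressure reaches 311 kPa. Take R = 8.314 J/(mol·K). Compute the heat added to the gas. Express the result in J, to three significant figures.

Constant volume ⇒ W = 0, so Q = ΔU = nCᵥΔT with Cᵥ = 3R/2 = 12.47 J/(mol·K).
At constant V, T₂/T₁ = P₂/P₁ ⇒ ΔT = T₁(P₂/P₁ − 1) = 379·(311/215 − 1) = 169.2 K.
ΔU = (2.63)(12.47)(169.2) = 5550 J.

Q ≈ 5550 J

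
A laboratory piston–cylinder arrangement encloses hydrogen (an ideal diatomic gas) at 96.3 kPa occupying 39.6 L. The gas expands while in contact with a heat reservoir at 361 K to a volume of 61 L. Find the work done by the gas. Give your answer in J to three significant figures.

Isothermal: W = nRT ln(V₂/V₁) = P₁V₁ ln(V₂/V₁).
P₁V₁ = (96.3 kPa)(39.6 L) = 3813 J.
W = 3813 × ln(61/39.6) = 3813 × 0.432
W_by_gas = 1648 J.

W ≈ 1650 J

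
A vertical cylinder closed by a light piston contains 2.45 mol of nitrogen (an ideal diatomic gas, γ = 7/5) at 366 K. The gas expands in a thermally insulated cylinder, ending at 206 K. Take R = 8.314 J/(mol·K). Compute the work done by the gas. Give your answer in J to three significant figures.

Adiabatic ⇒ Q = 0, so W_by = −ΔU = nCᵥ(T₁ − T₂).
Cᵥ = 5R/2 = 20.79 J/(mol·K).
W = (2.45)(20.79)(366 − 206) = 8148 J.

W ≈ 8150 J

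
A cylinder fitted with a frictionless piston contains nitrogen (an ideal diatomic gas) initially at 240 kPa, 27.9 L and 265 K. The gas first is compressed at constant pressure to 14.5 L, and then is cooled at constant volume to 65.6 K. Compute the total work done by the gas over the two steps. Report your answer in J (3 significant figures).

W_total ≈ -3220 J

Step 1 (isobaric): W = PΔV = (240 kPa)(14.5 − 27.9 L) = -3216 J.
Step 2 (isochoric): W = 0 (constant volume).
W_total = -3216 + 0 = -3216 J.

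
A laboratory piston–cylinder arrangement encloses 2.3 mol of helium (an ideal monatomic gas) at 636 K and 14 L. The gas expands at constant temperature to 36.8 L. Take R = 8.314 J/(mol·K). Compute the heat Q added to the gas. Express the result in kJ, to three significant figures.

Isothermal ⇒ ΔU = 0, so Q = W = nRT ln(V₂/V₁).
Q = (2.3)(8.314)(636) ln(36.8/14) = 12162 × 0.9664 = 11754 J.

Q ≈ 11.8 kJ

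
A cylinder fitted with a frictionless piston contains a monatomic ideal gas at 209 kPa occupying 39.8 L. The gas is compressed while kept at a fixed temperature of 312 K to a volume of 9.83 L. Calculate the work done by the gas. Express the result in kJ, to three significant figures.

Isothermal: W = nRT ln(V₂/V₁) = P₁V₁ ln(V₂/V₁).
P₁V₁ = (209 kPa)(39.8 L) = 8318 J.
W = 8318 × ln(9.83/39.8) = 8318 × -1.398
W_by_gas = -11632 J.

W ≈ -11.6 kJ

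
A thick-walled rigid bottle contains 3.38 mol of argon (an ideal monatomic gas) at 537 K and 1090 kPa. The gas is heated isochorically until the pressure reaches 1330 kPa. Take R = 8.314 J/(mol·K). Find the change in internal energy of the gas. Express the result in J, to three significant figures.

ΔU ≈ 4980 J

Constant volume ⇒ W = 0, so Q = ΔU = nCᵥΔT with Cᵥ = 3R/2 = 12.47 J/(mol·K).
At constant V, T₂/T₁ = P₂/P₁ ⇒ ΔT = T₁(P₂/P₁ − 1) = 537·(1330/1090 − 1) = 118.2 K.
ΔU = (3.38)(12.47)(118.2) = 4984 J.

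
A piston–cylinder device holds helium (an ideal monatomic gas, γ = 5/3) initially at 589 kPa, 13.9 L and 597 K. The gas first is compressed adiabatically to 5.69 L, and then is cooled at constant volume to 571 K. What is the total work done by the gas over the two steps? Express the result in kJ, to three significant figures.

Step 1 (adiabatic): W = (P₁V₁ − P₂V₂)/(γ−1) = (8187 − 14850)/0.667 = -9995 J.
Step 2 (isochoric): W = 0 (constant volume).
W_total = -9995 + 0 = -9995 J.

W_total ≈ -9.99 kJ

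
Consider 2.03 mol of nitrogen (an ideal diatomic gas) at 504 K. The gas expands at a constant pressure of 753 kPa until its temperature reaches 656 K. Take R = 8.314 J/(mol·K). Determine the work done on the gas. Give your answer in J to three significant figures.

W ≈ -2570 J

Isobaric: W = P ΔV = nR ΔT.
W = (2.03)(8.314)(656 − 504) = 2565 J.
Work on gas = −W_by = -2565 J.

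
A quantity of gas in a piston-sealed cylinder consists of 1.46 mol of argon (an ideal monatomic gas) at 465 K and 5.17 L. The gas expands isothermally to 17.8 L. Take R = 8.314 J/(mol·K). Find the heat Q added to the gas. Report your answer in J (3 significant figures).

Isothermal ⇒ ΔU = 0, so Q = W = nRT ln(V₂/V₁).
Q = (1.46)(8.314)(465) ln(17.8/5.17) = 5644 × 1.236 = 6978 J.

Q ≈ 6980 J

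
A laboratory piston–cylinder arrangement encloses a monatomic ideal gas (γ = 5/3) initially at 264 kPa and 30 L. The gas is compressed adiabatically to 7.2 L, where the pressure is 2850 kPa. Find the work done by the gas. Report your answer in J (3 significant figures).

Adiabatic: W = (P₁V₁ − P₂V₂)/(γ − 1) with γ = 5/3.
P₁V₁ = 7920 J, P₂V₂ = 20520 J.
W = (7920 − 20520) / 0.6667 = -18900 J.

W ≈ -18900 J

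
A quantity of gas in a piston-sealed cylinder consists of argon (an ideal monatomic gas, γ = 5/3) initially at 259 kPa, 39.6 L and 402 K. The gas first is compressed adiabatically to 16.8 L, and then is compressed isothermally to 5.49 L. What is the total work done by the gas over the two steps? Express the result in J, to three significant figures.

Step 1 (adiabatic): W = (P₁V₁ − P₂V₂)/(γ−1) = (10256 − 18166)/0.667 = -11864 J.
After step 1: P = 1081 kPa, V = 16.8 L, T = 712 K.
Step 2 (isothermal): W = P₁V₁ ln(V₂/V₁) = (18166) ln(5.49/16.8) = -20317 J.
W_total = -11864 − 20317 = -32181 J.

W_total ≈ -32200 J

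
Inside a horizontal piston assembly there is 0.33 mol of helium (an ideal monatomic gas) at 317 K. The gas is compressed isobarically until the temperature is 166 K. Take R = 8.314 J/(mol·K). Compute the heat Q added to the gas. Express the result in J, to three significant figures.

Q ≈ -1040 J

Isobaric: W = nRΔT = (0.33)(8.314)(-151) = -414.3 J.
ΔU = nCᵥΔT with Cᵥ = 3R/2: ΔU = (0.33)(12.47)(-151) = -621.4 J.
Q = ΔU + W = -621.4 − 414.3 = -1036 J.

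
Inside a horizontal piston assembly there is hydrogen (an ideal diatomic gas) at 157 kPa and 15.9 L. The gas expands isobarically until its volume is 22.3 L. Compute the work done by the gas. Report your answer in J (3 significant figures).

W ≈ 1000 J

Isobaric: W = P ΔV.
W = (157 kPa)(22.3 − 15.9 L) = (157)(6.4) = 1005 J.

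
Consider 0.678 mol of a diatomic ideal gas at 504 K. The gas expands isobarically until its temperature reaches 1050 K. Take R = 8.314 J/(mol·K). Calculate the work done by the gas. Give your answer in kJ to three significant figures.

W ≈ 3.08 kJ

Isobaric: W = P ΔV = nR ΔT.
W = (0.678)(8.314)(1050 − 504) = 3078 J.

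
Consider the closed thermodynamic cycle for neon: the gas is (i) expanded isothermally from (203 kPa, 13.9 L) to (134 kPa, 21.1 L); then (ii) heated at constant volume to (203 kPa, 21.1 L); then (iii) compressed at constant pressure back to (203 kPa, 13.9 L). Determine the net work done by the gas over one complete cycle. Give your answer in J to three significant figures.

W_net ≈ -284 J

Leg (i): W = PᵢVᵢ ln(V_f/Vᵢ) = (2822) ln(21.1/13.9) = 1178 J.
Leg (ii): W = 0.
Leg (iii): W = PΔV = (203)(13.9 − 21.1) = -1462 J.
W_net = 1178 − 1462 = -283.9 J.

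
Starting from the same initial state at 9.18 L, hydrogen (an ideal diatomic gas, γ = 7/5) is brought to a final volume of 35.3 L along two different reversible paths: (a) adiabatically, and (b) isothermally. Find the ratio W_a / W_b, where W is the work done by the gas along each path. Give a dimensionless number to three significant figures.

Path (a) adiabatic: W = P₁V₁(1 − (V₁/V₂)^(γ−1))/(γ−1) → W_a/(P₁V₁) = 1.041.
Path (b) isothermal: W = P₁V₁ ln(V₂/V₁) → W_b/(P₁V₁) = 1.347.
W_a / W_b = 1.041 / 1.347 = 0.7731.

W_a / W_b ≈ 0.773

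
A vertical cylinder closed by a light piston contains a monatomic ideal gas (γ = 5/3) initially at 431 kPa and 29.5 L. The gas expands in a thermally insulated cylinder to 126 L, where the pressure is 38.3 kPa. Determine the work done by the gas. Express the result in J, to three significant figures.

Adiabatic: W = (P₁V₁ − P₂V₂)/(γ − 1) with γ = 5/3.
P₁V₁ = 12714 J, P₂V₂ = 4826 J.
W = (12714 − 4826) / 0.6667 = 11833 J.

W ≈ 11800 J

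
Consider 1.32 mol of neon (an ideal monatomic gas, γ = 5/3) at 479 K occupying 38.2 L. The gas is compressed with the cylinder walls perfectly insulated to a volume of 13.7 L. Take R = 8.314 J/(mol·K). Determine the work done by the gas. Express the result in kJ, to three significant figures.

W ≈ -7.74 kJ

Adiabatic: TV^(γ−1) = const with γ = 5/3.
T₂ = T₁ (V₁/V₂)^(γ−1) = 479 × (38.2/13.7)^0.667 = 479 × 1.981 = 948.9 K.
W_by = nCᵥ(T₁ − T₂) = (1.32)(12.47)(479 − 948.9) = -7736 J.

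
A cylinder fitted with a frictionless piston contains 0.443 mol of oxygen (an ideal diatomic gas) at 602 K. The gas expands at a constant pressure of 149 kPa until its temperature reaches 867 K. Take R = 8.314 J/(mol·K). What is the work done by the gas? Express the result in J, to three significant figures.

W ≈ 976 J

Isobaric: W = P ΔV = nR ΔT.
W = (0.443)(8.314)(867 − 602) = 976 J.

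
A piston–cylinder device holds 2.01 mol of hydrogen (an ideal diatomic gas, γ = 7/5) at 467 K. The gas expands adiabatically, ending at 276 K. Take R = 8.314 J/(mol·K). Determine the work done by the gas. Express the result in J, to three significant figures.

Adiabatic ⇒ Q = 0, so W_by = −ΔU = nCᵥ(T₁ − T₂).
Cᵥ = 5R/2 = 20.79 J/(mol·K).
W = (2.01)(20.79)(467 − 276) = 7980 J.

W ≈ 7980 J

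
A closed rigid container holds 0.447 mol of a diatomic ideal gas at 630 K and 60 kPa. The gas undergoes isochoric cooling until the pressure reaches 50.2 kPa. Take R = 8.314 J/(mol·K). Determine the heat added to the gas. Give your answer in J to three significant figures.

Constant volume ⇒ W = 0, so Q = ΔU = nCᵥΔT with Cᵥ = 5R/2 = 20.79 J/(mol·K).
At constant V, T₂/T₁ = P₂/P₁ ⇒ ΔT = T₁(P₂/P₁ − 1) = 630·(50.2/60 − 1) = -102.9 K.
ΔU = (0.447)(20.79)(-102.9) = -956 J.

Q ≈ -956 J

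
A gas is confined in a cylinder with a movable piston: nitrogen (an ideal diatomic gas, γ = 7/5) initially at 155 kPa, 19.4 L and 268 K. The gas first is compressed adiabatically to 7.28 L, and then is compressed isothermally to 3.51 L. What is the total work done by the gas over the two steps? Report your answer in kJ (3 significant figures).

Step 1 (adiabatic): W = (P₁V₁ − P₂V₂)/(γ−1) = (3007 − 4450)/0.4 = -3609 J.
After step 1: P = 611.3 kPa, V = 7.28 L, T = 396.6 K.
Step 2 (isothermal): W = P₁V₁ ln(V₂/V₁) = (4450) ln(3.51/7.28) = -3247 J.
W_total = -3609 − 3247 = -6855 J.

W_total ≈ -6.86 kJ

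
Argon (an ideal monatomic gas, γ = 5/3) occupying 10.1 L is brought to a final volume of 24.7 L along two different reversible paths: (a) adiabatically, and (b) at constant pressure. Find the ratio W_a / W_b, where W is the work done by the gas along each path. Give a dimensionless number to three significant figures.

Path (a) adiabatic: W = P₁V₁(1 − (V₁/V₂)^(γ−1))/(γ−1) → W_a/(P₁V₁) = 0.6736.
Path (b) isobaric: W = P₁(V₂ − V₁) → W_b/(P₁V₁) = 1.446.
W_a / W_b = 0.6736 / 1.446 = 0.466.

W_a / W_b ≈ 0.466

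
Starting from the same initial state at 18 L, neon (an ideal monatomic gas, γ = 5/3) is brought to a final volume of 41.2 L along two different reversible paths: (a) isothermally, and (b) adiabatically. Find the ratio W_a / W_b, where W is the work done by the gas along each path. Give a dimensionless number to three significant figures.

Path (a) isothermal: W = P₁V₁ ln(V₂/V₁) → W_a/(P₁V₁) = 0.8281.
Path (b) adiabatic: W = P₁V₁(1 − (V₁/V₂)^(γ−1))/(γ−1) → W_b/(P₁V₁) = 0.6363.
W_a / W_b = 0.8281 / 0.6363 = 1.301.

W_a / W_b ≈ 1.30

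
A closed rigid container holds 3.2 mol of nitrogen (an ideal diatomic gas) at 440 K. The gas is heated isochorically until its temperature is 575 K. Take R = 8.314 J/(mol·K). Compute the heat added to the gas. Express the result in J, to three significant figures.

Constant volume ⇒ W = 0, so Q = ΔU = nCᵥΔT with Cᵥ = 5R/2 = 20.79 J/(mol·K).
ΔU = (3.2)(20.79)(575 − 440) = 8979 J.

Q ≈ 8980 J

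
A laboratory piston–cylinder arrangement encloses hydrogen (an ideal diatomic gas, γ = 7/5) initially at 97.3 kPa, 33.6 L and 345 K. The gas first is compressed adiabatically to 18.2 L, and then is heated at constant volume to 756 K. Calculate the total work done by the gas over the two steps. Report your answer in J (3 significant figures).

Step 1 (adiabatic): W = (P₁V₁ − P₂V₂)/(γ−1) = (3269 − 4178)/0.4 = -2272 J.
Step 2 (isochoric): W = 0 (constant volume).
W_total = -2272 + 0 = -2272 J.

W_total ≈ -2270 J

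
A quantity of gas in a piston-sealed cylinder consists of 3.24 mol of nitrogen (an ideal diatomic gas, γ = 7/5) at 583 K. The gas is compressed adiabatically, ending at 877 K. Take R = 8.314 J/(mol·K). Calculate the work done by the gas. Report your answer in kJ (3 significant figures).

Adiabatic ⇒ Q = 0, so W_by = −ΔU = nCᵥ(T₁ − T₂).
Cᵥ = 5R/2 = 20.79 J/(mol·K).
W = (3.24)(20.79)(583 − 877) = -19799 J.

W ≈ -19.8 kJ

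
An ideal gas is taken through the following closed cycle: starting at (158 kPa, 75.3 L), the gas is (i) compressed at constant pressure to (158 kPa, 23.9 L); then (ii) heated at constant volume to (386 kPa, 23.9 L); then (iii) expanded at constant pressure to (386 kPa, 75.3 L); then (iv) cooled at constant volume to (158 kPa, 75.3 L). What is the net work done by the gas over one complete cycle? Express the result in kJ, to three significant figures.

Constant-volume legs do no work.
W(i) = (158)(23.9 − 75.3) = -8121 J; W(iii) = (386)(75.3 − 23.9) = 19840 J.
W_net = -8121 + 19840 = 11719 J (the clockwise enclosed area).

W_net ≈ 11.7 kJ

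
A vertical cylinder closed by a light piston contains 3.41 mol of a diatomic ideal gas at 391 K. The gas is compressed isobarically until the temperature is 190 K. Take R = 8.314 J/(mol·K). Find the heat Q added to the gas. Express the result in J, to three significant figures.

Isobaric: W = nRΔT = (3.41)(8.314)(-201) = -5698 J.
ΔU = nCᵥΔT with Cᵥ = 5R/2: ΔU = (3.41)(20.79)(-201) = -14246 J.
Q = ΔU + W = -14246 − 5698 = -19945 J.

Q ≈ -19900 J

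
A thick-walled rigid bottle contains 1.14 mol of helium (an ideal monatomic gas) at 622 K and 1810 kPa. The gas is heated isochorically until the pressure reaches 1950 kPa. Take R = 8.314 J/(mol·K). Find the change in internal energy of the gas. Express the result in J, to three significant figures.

Constant volume ⇒ W = 0, so Q = ΔU = nCᵥΔT with Cᵥ = 3R/2 = 12.47 J/(mol·K).
At constant V, T₂/T₁ = P₂/P₁ ⇒ ΔT = T₁(P₂/P₁ − 1) = 622·(1950/1810 − 1) = 48.11 K.
ΔU = (1.14)(12.47)(48.11) = 684 J.

ΔU ≈ 684 J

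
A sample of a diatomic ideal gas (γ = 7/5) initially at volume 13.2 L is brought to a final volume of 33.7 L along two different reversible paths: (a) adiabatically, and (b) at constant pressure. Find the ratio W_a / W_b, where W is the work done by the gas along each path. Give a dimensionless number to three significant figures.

W_a / W_b ≈ 0.503

Path (a) adiabatic: W = P₁V₁(1 − (V₁/V₂)^(γ−1))/(γ−1) → W_a/(P₁V₁) = 0.7816.
Path (b) isobaric: W = P₁(V₂ − V₁) → W_b/(P₁V₁) = 1.553.
W_a / W_b = 0.7816 / 1.553 = 0.5033.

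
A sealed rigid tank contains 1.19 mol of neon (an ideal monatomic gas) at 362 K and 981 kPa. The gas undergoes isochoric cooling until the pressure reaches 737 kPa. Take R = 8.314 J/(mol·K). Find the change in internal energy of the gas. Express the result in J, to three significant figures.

ΔU ≈ -1340 J

Constant volume ⇒ W = 0, so Q = ΔU = nCᵥΔT with Cᵥ = 3R/2 = 12.47 J/(mol·K).
At constant V, T₂/T₁ = P₂/P₁ ⇒ ΔT = T₁(P₂/P₁ − 1) = 362·(737/981 − 1) = -90.04 K.
ΔU = (1.19)(12.47)(-90.04) = -1336 J.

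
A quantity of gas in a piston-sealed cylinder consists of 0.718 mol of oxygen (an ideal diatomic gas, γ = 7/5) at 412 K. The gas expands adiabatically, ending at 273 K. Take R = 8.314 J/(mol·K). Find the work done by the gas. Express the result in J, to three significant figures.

W ≈ 2070 J

Adiabatic ⇒ Q = 0, so W_by = −ΔU = nCᵥ(T₁ − T₂).
Cᵥ = 5R/2 = 20.79 J/(mol·K).
W = (0.718)(20.79)(412 − 273) = 2074 J.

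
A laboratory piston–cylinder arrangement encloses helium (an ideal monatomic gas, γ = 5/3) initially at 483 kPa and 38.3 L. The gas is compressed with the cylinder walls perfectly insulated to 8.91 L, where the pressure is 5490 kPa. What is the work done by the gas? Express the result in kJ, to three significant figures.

W ≈ -45.6 kJ

Adiabatic: W = (P₁V₁ − P₂V₂)/(γ − 1) with γ = 5/3.
P₁V₁ = 18499 J, P₂V₂ = 48916 J.
W = (18499 − 48916) / 0.6667 = -45626 J.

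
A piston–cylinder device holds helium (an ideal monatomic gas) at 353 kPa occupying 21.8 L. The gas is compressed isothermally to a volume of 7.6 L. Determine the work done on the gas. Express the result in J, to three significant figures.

Isothermal: W = nRT ln(V₂/V₁) = P₁V₁ ln(V₂/V₁).
P₁V₁ = (353 kPa)(21.8 L) = 7695 J.
W = 7695 × ln(7.6/21.8) = 7695 × -1.054
W_by_gas = -8109 J; work on gas = −W_by = 8109 J.

W ≈ 8110 J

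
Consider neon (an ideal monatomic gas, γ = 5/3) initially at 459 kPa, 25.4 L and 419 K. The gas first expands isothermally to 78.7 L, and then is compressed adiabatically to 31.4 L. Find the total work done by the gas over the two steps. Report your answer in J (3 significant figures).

W_total ≈ -1600 J

Step 1 (isothermal): W = P₁V₁ ln(V₂/V₁) = (11659) ln(78.7/25.4) = 13185 J.
After step 1: P = 148.1 kPa, V = 78.7 L, T = 419 K.
Step 2 (adiabatic): W = (P₁V₁ − P₂V₂)/(γ−1) = (11659 − 21512)/0.667 = -14780 J.
W_total = 13185 − 14780 = -1595 J.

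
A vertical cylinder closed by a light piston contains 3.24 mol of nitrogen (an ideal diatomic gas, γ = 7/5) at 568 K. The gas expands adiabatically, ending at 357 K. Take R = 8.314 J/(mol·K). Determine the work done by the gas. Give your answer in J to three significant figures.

W ≈ 14200 J

Adiabatic ⇒ Q = 0, so W_by = −ΔU = nCᵥ(T₁ − T₂).
Cᵥ = 5R/2 = 20.79 J/(mol·K).
W = (3.24)(20.79)(568 − 357) = 14209 J.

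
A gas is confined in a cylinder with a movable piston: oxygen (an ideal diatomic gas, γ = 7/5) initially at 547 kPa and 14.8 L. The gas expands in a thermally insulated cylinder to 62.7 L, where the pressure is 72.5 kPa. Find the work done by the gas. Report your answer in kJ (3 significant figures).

Adiabatic: W = (P₁V₁ − P₂V₂)/(γ − 1) with γ = 7/5.
P₁V₁ = 8096 J, P₂V₂ = 4546 J.
W = (8096 − 4546) / 0.4 = 8875 J.

W ≈ 8.87 kJ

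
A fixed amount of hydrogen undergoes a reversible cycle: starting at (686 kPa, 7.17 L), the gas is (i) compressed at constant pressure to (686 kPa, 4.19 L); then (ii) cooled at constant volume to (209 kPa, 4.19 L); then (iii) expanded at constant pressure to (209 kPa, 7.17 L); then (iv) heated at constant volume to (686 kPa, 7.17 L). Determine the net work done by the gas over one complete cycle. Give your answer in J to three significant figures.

W_net ≈ -1420 J

Constant-volume legs do no work.
W(i) = (686)(4.19 − 7.17) = -2044 J; W(iii) = (209)(7.17 − 4.19) = 622.8 J.
W_net = -2044 + 622.8 = -1421 J (the counter-clockwise enclosed area).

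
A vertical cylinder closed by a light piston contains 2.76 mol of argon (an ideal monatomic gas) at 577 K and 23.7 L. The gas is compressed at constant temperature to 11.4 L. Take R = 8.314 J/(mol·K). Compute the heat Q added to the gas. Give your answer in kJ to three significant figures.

Isothermal ⇒ ΔU = 0, so Q = W = nRT ln(V₂/V₁).
Q = (2.76)(8.314)(577) ln(11.4/23.7) = 13240 × -0.7319 = -9690 J.

Q ≈ -9.69 kJ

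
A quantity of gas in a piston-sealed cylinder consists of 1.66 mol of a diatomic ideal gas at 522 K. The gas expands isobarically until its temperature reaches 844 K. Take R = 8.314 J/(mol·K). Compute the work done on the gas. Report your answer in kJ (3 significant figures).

Isobaric: W = P ΔV = nR ΔT.
W = (1.66)(8.314)(844 − 522) = 4444 J.
Work on gas = −W_by = -4444 J.

W ≈ -4.44 kJ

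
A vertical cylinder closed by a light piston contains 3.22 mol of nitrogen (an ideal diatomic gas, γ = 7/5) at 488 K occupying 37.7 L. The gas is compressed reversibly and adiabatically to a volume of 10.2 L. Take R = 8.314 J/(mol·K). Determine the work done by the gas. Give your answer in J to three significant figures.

Adiabatic: TV^(γ−1) = const with γ = 7/5.
T₂ = T₁ (V₁/V₂)^(γ−1) = 488 × (37.7/10.2)^0.4 = 488 × 1.687 = 823.2 K.
W_by = nCᵥ(T₁ − T₂) = (3.22)(20.79)(488 − 823.2) = -22436 J.

W ≈ -22400 J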